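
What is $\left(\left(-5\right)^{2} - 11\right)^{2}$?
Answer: $196$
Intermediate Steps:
$\left(\left(-5\right)^{2} - 11\right)^{2} = \left(25 - 11\right)^{2} = 14^{2} = 196$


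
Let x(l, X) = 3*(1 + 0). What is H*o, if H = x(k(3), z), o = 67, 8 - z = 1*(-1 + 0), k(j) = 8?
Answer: 201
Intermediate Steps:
z = 9 (z = 8 - (-1 + 0) = 8 - (-1) = 8 - 1*(-1) = 8 + 1 = 9)
x(l, X) = 3 (x(l, X) = 3*1 = 3)
H = 3
H*o = 3*67 = 201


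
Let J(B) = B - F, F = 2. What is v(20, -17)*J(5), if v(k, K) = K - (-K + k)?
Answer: -162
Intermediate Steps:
v(k, K) = -k + 2*K (v(k, K) = K - (k - K) = K + (K - k) = -k + 2*K)
J(B) = -2 + B (J(B) = B - 1*2 = B - 2 = -2 + B)
v(20, -17)*J(5) = (-1*20 + 2*(-17))*(-2 + 5) = (-20 - 34)*3 = -54*3 = -162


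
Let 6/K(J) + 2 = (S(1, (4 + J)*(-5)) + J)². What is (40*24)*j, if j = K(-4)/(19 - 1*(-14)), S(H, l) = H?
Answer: 1920/77 ≈ 24.935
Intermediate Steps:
K(J) = 6/(-2 + (1 + J)²)
j = 2/77 (j = (6/(-2 + (1 - 4)²))/(19 - 1*(-14)) = (6/(-2 + (-3)²))/(19 + 14) = (6/(-2 + 9))/33 = (6/7)*(1/33) = 2/77 ≈ 0.025974)
(40*24)*j = (40*24)*(2/77) = 960*(2/77) = 1920/77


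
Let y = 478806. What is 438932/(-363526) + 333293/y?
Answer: -44501302037/87029214978 ≈ -0.51134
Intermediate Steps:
438932/(-363526) + 333293/y = 438932/(-363526) + 333293/478806 = 438932*(-1/363526) + 333293*(1/478806) = -219466/181763 + 333293/478806 = -44501302037/87029214978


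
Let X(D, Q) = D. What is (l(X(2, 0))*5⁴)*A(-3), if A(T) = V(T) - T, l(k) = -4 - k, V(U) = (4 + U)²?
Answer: -15000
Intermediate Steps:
A(T) = (4 + T)² - T
(l(X(2, 0))*5⁴)*A(-3) = ((-4 - 1*2)*5⁴)*((4 - 3)² - 1*(-3)) = ((-4 - 2)*625)*(1² + 3) = (-6*625)*(1 + 3) = -3750*4 = -15000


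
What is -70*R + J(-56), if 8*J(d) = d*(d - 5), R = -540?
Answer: 38227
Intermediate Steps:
J(d) = d*(-5 + d)/8 (J(d) = (d*(d - 5))/8 = (d*(-5 + d))/8 = d*(-5 + d)/8)
-70*R + J(-56) = -70*(-540) + (⅛)*(-56)*(-5 - 56) = 37800 + (⅛)*(-56)*(-61) = 37800 + 427 = 38227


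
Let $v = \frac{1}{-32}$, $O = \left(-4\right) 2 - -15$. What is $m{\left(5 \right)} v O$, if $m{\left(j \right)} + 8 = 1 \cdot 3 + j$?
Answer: $0$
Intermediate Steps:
$m{\left(j \right)} = -5 + j$ ($m{\left(j \right)} = -8 + \left(1 \cdot 3 + j\right) = -8 + \left(3 + j\right) = -5 + j$)
$O = 7$ ($O = -8 + 15 = 7$)
$v = - \frac{1}{32} \approx -0.03125$
$m{\left(5 \right)} v O = \left(-5 + 5\right) \left(- \frac{1}{32}\right) 7 = 0 \left(- \frac{1}{32}\right) 7 = 0 \cdot 7 = 0$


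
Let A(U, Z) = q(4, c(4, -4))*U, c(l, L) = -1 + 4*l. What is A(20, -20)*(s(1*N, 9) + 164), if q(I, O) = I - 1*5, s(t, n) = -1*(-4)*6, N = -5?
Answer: -3760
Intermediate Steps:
s(t, n) = 24 (s(t, n) = 4*6 = 24)
q(I, O) = -5 + I (q(I, O) = I - 5 = -5 + I)
A(U, Z) = -U (A(U, Z) = (-5 + 4)*U = -U)
A(20, -20)*(s(1*N, 9) + 164) = (-1*20)*(24 + 164) = -20*188 = -3760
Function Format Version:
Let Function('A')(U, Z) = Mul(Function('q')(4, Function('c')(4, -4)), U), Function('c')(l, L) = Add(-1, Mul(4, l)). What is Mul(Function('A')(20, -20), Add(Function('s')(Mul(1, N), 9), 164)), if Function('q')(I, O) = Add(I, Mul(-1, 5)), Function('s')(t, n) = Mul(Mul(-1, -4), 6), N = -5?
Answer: -3760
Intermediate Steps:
Function('s')(t, n) = 24 (Function('s')(t, n) = Mul(4, 6) = 24)
Function('q')(I, O) = Add(-5, I) (Function('q')(I, O) = Add(I, -5) = Add(-5, I))
Function('A')(U, Z) = Mul(-1, U) (Function('A')(U, Z) = Mul(Add(-5, 4), U) = Mul(-1, U))
Mul(Function('A')(20, -20), Add(Function('s')(Mul(1, N), 9), 164)) = Mul(Mul(-1, 20), Add(24, 164)) = Mul(-20, 188) = -3760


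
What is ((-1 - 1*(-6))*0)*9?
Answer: 0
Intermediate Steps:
((-1 - 1*(-6))*0)*9 = ((-1 + 6)*0)*9 = (5*0)*9 = 0*9 = 0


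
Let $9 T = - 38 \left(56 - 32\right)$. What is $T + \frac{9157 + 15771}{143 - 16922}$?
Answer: $- \frac{1725200}{16779} \approx -102.82$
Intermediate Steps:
$T = - \frac{304}{3}$ ($T = \frac{\left(-38\right) \left(56 - 32\right)}{9} = \frac{\left(-38\right) 24}{9} = \frac{1}{9} \left(-912\right) = - \frac{304}{3} \approx -101.33$)
$T + \frac{9157 + 15771}{143 - 16922} = - \frac{304}{3} + \frac{9157 + 15771}{143 - 16922} = - \frac{304}{3} + \frac{24928}{-16779} = - \frac{304}{3} + 24928 \left(- \frac{1}{16779}\right) = - \frac{304}{3} - \frac{24928}{16779} = - \frac{1725200}{16779}$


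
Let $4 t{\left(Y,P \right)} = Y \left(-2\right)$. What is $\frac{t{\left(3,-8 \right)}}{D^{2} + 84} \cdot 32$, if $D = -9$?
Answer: $- \frac{16}{55} \approx -0.29091$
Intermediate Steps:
$t{\left(Y,P \right)} = - \frac{Y}{2}$ ($t{\left(Y,P \right)} = \frac{Y \left(-2\right)}{4} = \frac{\left(-2\right) Y}{4} = - \frac{Y}{2}$)
$\frac{t{\left(3,-8 \right)}}{D^{2} + 84} \cdot 32 = \frac{\left(- \frac{1}{2}\right) 3}{\left(-9\right)^{2} + 84} \cdot 32 = \frac{1}{81 + 84} \left(- \frac{3}{2}\right) 32 = \frac{1}{165} \left(- \frac{3}{2}\right) 32 = \left(- \frac{1}{110}\right) 32 = - \frac{16}{55}$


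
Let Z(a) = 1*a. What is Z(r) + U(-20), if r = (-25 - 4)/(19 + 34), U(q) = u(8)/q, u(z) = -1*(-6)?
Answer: -449/530 ≈ -0.84717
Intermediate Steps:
u(z) = 6
U(q) = 6/q
r = -29/53 ≈ -0.54717
Z(a) = a
Z(r) + U(-20) = -29/53 + 6/(-20) = -29/53 + 6*(-1/20) = -29/53 - 3/10 = -449/530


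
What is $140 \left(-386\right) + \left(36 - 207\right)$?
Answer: $-54211$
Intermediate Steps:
$140 \left(-386\right) + \left(36 - 207\right) = -54040 - 171 = -54211$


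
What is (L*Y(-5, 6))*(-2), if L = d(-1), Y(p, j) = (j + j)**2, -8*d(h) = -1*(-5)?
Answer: 180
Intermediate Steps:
d(h) = -5/8 (d(h) = -(-1)*(-5)/8 = -1/8*5 = -5/8)
Y(p, j) = 4*j**2 (Y(p, j) = (2*j)**2 = 4*j**2)
L = -5/8 ≈ -0.62500
(L*Y(-5, 6))*(-2) = -5*6**2/2*(-2) = -5*36/2*(-2) = -5/8*144*(-2) = -90*(-2) = 180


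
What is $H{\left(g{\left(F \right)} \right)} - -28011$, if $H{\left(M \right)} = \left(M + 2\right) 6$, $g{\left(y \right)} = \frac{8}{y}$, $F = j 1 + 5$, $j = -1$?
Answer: $28035$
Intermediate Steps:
$F = 4$ ($F = \left(-1\right) 1 + 5 = -1 + 5 = 4$)
$H{\left(M \right)} = 12 + 6 M$ ($H{\left(M \right)} = \left(2 + M\right) 6 = 12 + 6 M$)
$H{\left(g{\left(F \right)} \right)} - -28011 = \left(12 + 6 \cdot \frac{8}{4}\right) - -28011 = \left(12 + 6 \cdot 8 \cdot \frac{1}{4}\right) + 28011 = \left(12 + 6 \cdot 2\right) + 28011 = \left(12 + 12\right) + 28011 = 24 + 28011 = 28035$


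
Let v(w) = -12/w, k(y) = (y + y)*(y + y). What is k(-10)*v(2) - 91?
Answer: -2491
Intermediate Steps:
k(y) = 4*y**2 (k(y) = (2*y)*(2*y) = 4*y**2)
k(-10)*v(2) - 91 = (4*(-10)**2)*(-12/2) - 91 = (4*100)*(-12*1/2) - 91 = 400*(-6) - 91 = -2400 - 91 = -2491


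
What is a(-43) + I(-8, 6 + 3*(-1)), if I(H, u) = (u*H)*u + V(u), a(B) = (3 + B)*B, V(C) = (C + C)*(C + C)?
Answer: 1684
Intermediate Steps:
V(C) = 4*C**2 (V(C) = (2*C)*(2*C) = 4*C**2)
a(B) = B*(3 + B)
I(H, u) = 4*u**2 + H*u**2 (I(H, u) = (u*H)*u + 4*u**2 = (H*u)*u + 4*u**2 = H*u**2 + 4*u**2 = 4*u**2 + H*u**2)
a(-43) + I(-8, 6 + 3*(-1)) = -43*(3 - 43) + (6 + 3*(-1))**2*(4 - 8) = -43*(-40) + (6 - 3)**2*(-4) = 1720 + 3**2*(-4) = 1720 + 9*(-4) = 1720 - 36 = 1684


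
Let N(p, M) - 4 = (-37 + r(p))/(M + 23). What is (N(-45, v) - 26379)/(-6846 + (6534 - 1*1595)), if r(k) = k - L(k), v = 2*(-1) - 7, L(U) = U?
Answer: 369287/26698 ≈ 13.832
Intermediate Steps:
v = -9 (v = -2 - 7 = -9)
r(k) = 0 (r(k) = k - k = 0)
N(p, M) = 4 - 37/(23 + M) (N(p, M) = 4 + (-37 + 0)/(M + 23) = 4 - 37/(23 + M))
(N(-45, v) - 26379)/(-6846 + (6534 - 1*1595)) = ((55 + 4*(-9))/(23 - 9) - 26379)/(-6846 + (6534 - 1*1595)) = ((55 - 36)/14 - 26379)/(-6846 + (6534 - 1595)) = ((1/14)*19 - 26379)/(-6846 + 4939) = (19/14 - 26379)/(-1907) = -369287/14*(-1/1907) = 369287/26698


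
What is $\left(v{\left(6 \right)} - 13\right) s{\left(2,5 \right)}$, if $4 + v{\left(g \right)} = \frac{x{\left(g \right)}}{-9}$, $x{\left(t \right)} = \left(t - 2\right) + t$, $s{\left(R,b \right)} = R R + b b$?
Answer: $- \frac{4727}{9} \approx -525.22$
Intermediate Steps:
$s{\left(R,b \right)} = R^{2} + b^{2}$
$x{\left(t \right)} = -2 + 2 t$ ($x{\left(t \right)} = \left(-2 + t\right) + t = -2 + 2 t$)
$v{\left(g \right)} = - \frac{34}{9} - \frac{2 g}{9}$ ($v{\left(g \right)} = -4 + \frac{-2 + 2 g}{-9} = -4 + \left(-2 + 2 g\right) \left(- \frac{1}{9}\right) = -4 - \left(- \frac{2}{9} + \frac{2 g}{9}\right) = - \frac{34}{9} - \frac{2 g}{9}$)
$\left(v{\left(6 \right)} - 13\right) s{\left(2,5 \right)} = \left(\left(- \frac{34}{9} - \frac{4}{3}\right) - 13\right) \left(2^{2} + 5^{2}\right) = \left(\left(- \frac{34}{9} - \frac{4}{3}\right) - 13\right) \left(4 + 25\right) = \left(- \frac{46}{9} - 13\right) 29 = \left(- \frac{163}{9}\right) 29 = - \frac{4727}{9}$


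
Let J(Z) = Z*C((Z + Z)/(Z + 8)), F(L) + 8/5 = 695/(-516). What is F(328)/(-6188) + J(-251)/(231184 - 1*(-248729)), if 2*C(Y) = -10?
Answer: 375950853/121616353040 ≈ 0.0030913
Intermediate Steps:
C(Y) = -5 (C(Y) = (½)*(-10) = -5)
F(L) = -7603/2580 (F(L) = -8/5 + 695/(-516) = -8/5 + 695*(-1/516) = -8/5 - 695/516 = -7603/2580)
J(Z) = -5*Z (J(Z) = Z*(-5) = -5*Z)
F(328)/(-6188) + J(-251)/(231184 - 1*(-248729)) = -7603/2580/(-6188) + (-5*(-251))/(231184 - 1*(-248729)) = -7603/2580*(-1/6188) + 1255/(231184 + 248729) = 7603/15965040 + 1255/479913 = 375950853/121616353040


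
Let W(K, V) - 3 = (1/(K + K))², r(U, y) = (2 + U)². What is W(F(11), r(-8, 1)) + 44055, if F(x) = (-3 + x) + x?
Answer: 63619753/1444 ≈ 44058.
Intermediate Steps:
F(x) = -3 + 2*x
W(K, V) = 3 + 1/(4*K²) (W(K, V) = 3 + (1/(K + K))² = 3 + (1/(2*K))² = 3 + 1/(4*K²))
W(F(11), r(-8, 1)) + 44055 = (3 + 1/(4*(-3 + 2*11)²)) + 44055 = (3 + 1/(4*(-3 + 22)²)) + 44055 = (3 + (¼)/19²) + 44055 = (3 + (¼)*(1/361)) + 44055 = (3 + 1/1444) + 44055 = 4333/1444 + 44055 = 63619753/1444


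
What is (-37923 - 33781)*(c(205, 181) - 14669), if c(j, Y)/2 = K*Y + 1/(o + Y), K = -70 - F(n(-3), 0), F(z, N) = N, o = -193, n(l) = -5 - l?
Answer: 8606451860/3 ≈ 2.8688e+9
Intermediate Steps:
K = -70 (K = -70 - 1*0 = -70 + 0 = -70)
c(j, Y) = -140*Y + 2/(-193 + Y) (c(j, Y) = 2*(-70*Y + 1/(-193 + Y)) = 2*(1/(-193 + Y) - 70*Y) = -140*Y + 2/(-193 + Y))
(-37923 - 33781)*(c(205, 181) - 14669) = (-37923 - 33781)*(2*(1 - 70*181² + 13510*181)/(-193 + 181) - 14669) = -71704*(2*(1 - 70*32761 + 2445310)/(-12) - 14669) = -71704*(2*(-1/12)*(1 - 2293270 + 2445310) - 14669) = -71704*(2*(-1/12)*152041 - 14669) = -71704*(-152041/6 - 14669) = -71704*(-240055/6) = 8606451860/3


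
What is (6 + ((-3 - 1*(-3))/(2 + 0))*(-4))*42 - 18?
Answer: 234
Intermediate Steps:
(6 + ((-3 - 1*(-3))/(2 + 0))*(-4))*42 - 18 = (6 + ((-3 + 3)/2)*(-4))*42 - 18 = (6 + (0*(½))*(-4))*42 - 18 = (6 + 0*(-4))*42 - 18 = (6 + 0)*42 - 18 = 6*42 - 18 = 252 - 18 = 234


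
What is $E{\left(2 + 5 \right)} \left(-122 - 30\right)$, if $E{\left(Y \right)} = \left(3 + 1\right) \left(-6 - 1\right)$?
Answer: $4256$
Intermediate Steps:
$E{\left(Y \right)} = -28$ ($E{\left(Y \right)} = 4 \left(-7\right) = -28$)
$E{\left(2 + 5 \right)} \left(-122 - 30\right) = - 28 \left(-122 - 30\right) = \left(-28\right) \left(-152\right) = 4256$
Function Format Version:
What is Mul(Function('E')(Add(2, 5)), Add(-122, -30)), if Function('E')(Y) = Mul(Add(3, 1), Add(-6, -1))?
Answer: 4256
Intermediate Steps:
Function('E')(Y) = -28 (Function('E')(Y) = Mul(4, -7) = -28)
Mul(Function('E')(Add(2, 5)), Add(-122, -30)) = Mul(-28, Add(-122, -30)) = Mul(-28, -152) = 4256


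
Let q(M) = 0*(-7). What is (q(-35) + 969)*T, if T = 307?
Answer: 297483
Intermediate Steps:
q(M) = 0
(q(-35) + 969)*T = (0 + 969)*307 = 969*307 = 297483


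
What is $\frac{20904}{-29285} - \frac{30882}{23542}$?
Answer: $- \frac{698250669}{344713735} \approx -2.0256$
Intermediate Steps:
$\frac{20904}{-29285} - \frac{30882}{23542} = 20904 \left(- \frac{1}{29285}\right) - \frac{15441}{11771} = - \frac{20904}{29285} - \frac{15441}{11771} = - \frac{698250669}{344713735}$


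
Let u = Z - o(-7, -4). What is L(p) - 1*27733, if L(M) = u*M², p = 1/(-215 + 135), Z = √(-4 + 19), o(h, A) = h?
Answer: -177491193/6400 + √15/6400 ≈ -27733.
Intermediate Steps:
Z = √15 ≈ 3.8730
p = -1/80 (p = 1/(-80) = -1/80 ≈ -0.012500)
u = 7 + √15 (u = √15 - 1*(-7) = √15 + 7 = 7 + √15 ≈ 10.873)
L(M) = M²*(7 + √15) (L(M) = (7 + √15)*M² = M²*(7 + √15))
L(p) - 1*27733 = (-1/80)²*(7 + √15) - 1*27733 = (7 + √15)/6400 - 27733 = (7/6400 + √15/6400) - 27733 = -177491193/6400 + √15/6400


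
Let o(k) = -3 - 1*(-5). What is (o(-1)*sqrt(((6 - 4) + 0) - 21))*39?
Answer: 78*I*sqrt(19) ≈ 339.99*I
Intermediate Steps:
o(k) = 2 (o(k) = -3 + 5 = 2)
(o(-1)*sqrt(((6 - 4) + 0) - 21))*39 = (2*sqrt(((6 - 4) + 0) - 21))*39 = (2*sqrt((2 + 0) - 21))*39 = (2*sqrt(2 - 21))*39 = (2*sqrt(-19))*39 = (2*(I*sqrt(19)))*39 = (2*I*sqrt(19))*39 = 78*I*sqrt(19)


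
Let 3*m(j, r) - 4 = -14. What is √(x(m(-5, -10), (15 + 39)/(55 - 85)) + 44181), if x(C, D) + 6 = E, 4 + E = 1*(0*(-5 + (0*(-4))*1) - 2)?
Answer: √44169 ≈ 210.16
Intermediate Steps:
m(j, r) = -10/3 (m(j, r) = 4/3 + (⅓)*(-14) = 4/3 - 14/3 = -10/3)
E = -6 (E = -4 + 1*(0*(-5 + (0*(-4))*1) - 2) = -4 + 1*(0*(-5 + 0*1) - 2) = -4 + 1*(0*(-5 + 0) - 2) = -4 + 1*(0*(-5) - 2) = -4 + 1*(0 - 2) = -4 + 1*(-2) = -4 - 2 = -6)
x(C, D) = -12 (x(C, D) = -6 - 6 = -12)
√(x(m(-5, -10), (15 + 39)/(55 - 85)) + 44181) = √(-12 + 44181) = √44169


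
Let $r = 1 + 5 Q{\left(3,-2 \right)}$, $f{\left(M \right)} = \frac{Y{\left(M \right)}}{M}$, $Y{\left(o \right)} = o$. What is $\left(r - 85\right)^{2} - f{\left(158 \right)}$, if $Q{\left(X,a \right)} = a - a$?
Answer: $7055$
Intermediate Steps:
$Q{\left(X,a \right)} = 0$
$f{\left(M \right)} = 1$ ($f{\left(M \right)} = \frac{M}{M} = 1$)
$r = 1$ ($r = 1 + 5 \cdot 0 = 1 + 0 = 1$)
$\left(r - 85\right)^{2} - f{\left(158 \right)} = \left(1 - 85\right)^{2} - 1 = \left(-84\right)^{2} - 1 = 7056 - 1 = 7055$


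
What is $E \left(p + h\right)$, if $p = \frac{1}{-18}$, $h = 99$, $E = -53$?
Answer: $- \frac{94393}{18} \approx -5244.1$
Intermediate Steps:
$p = - \frac{1}{18} \approx -0.055556$
$E \left(p + h\right) = - 53 \left(- \frac{1}{18} + 99\right) = \left(-53\right) \frac{1781}{18} = - \frac{94393}{18}$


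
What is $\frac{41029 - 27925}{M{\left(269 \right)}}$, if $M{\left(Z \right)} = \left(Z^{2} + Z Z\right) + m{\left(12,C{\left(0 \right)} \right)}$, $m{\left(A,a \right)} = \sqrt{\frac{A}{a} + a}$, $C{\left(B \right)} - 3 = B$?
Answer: $\frac{632145696}{6981485759} - \frac{4368 \sqrt{7}}{6981485759} \approx 0.090544$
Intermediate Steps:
$C{\left(B \right)} = 3 + B$
$m{\left(A,a \right)} = \sqrt{a + \frac{A}{a}}$
$M{\left(Z \right)} = \sqrt{7} + 2 Z^{2}$ ($M{\left(Z \right)} = \left(Z^{2} + Z Z\right) + \sqrt{\left(3 + 0\right) + \frac{12}{3 + 0}} = \left(Z^{2} + Z^{2}\right) + \sqrt{3 + \frac{12}{3}} = 2 Z^{2} + \sqrt{3 + 12 \cdot \frac{1}{3}} = 2 Z^{2} + \sqrt{3 + 4} = 2 Z^{2} + \sqrt{7} = \sqrt{7} + 2 Z^{2}$)
$\frac{41029 - 27925}{M{\left(269 \right)}} = \frac{41029 - 27925}{\sqrt{7} + 2 \cdot 269^{2}} = \frac{41029 - 27925}{\sqrt{7} + 2 \cdot 72361} = \frac{13104}{\sqrt{7} + 144722} = \frac{13104}{144722 + \sqrt{7}}$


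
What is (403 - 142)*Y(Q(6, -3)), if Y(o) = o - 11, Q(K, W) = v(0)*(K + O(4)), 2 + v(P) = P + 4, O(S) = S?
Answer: 2349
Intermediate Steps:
v(P) = 2 + P (v(P) = -2 + (P + 4) = -2 + (4 + P) = 2 + P)
Q(K, W) = 8 + 2*K (Q(K, W) = (2 + 0)*(K + 4) = 2*(4 + K) = 8 + 2*K)
Y(o) = -11 + o
(403 - 142)*Y(Q(6, -3)) = (403 - 142)*(-11 + (8 + 2*6)) = 261*(-11 + (8 + 12)) = 261*(-11 + 20) = 261*9 = 2349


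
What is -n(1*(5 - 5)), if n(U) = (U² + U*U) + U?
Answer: 0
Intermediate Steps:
n(U) = U + 2*U² (n(U) = (U² + U²) + U = 2*U² + U = U + 2*U²)
-n(1*(5 - 5)) = -1*(5 - 5)*(1 + 2*(1*(5 - 5))) = -1*0*(1 + 2*(1*0)) = -0*(1 + 2*0) = -0*(1 + 0) = -0 = -1*0 = 0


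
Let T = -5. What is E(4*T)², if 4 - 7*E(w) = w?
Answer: 576/49 ≈ 11.755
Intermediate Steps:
E(w) = 4/7 - w/7
E(4*T)² = (4/7 - 4*(-5)/7)² = (4/7 - ⅐*(-20))² = (4/7 + 20/7)² = (24/7)² = 576/49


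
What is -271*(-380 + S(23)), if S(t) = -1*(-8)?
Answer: 100812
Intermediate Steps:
S(t) = 8
-271*(-380 + S(23)) = -271*(-380 + 8) = -271*(-372) = 100812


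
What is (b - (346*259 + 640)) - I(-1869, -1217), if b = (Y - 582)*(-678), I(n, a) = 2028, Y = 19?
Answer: 289432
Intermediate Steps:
b = 381714 (b = (19 - 582)*(-678) = -563*(-678) = 381714)
(b - (346*259 + 640)) - I(-1869, -1217) = (381714 - (346*259 + 640)) - 1*2028 = (381714 - (89614 + 640)) - 2028 = (381714 - 1*90254) - 2028 = (381714 - 90254) - 2028 = 291460 - 2028 = 289432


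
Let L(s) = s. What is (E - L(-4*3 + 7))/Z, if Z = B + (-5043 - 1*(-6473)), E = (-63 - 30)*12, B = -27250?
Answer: 1111/25820 ≈ 0.043029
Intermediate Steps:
E = -1116 (E = -93*12 = -1116)
Z = -25820 (Z = -27250 + (-5043 - 1*(-6473)) = -27250 + (-5043 + 6473) = -27250 + 1430 = -25820)
(E - L(-4*3 + 7))/Z = (-1116 - (-4*3 + 7))/(-25820) = (-1116 - (-12 + 7))*(-1/25820) = (-1116 - 1*(-5))*(-1/25820) = (-1116 + 5)*(-1/25820) = -1111*(-1/25820) = 1111/25820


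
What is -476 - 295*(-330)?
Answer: 96874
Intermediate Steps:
-476 - 295*(-330) = -476 + 97350 = 96874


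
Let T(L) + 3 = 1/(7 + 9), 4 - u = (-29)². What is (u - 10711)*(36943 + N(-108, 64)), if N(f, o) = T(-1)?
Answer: -1706335367/4 ≈ -4.2658e+8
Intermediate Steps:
u = -837 (u = 4 - 1*(-29)² = 4 - 1*841 = 4 - 841 = -837)
T(L) = -47/16 (T(L) = -3 + 1/(7 + 9) = -3 + 1/16 = -47/16)
N(f, o) = -47/16
(u - 10711)*(36943 + N(-108, 64)) = (-837 - 10711)*(36943 - 47/16) = -11548*591041/16 = -1706335367/4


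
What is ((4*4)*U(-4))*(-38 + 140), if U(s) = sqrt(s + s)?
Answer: 3264*I*sqrt(2) ≈ 4616.0*I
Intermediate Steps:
U(s) = sqrt(2)*sqrt(s) (U(s) = sqrt(2*s) = sqrt(2)*sqrt(s))
((4*4)*U(-4))*(-38 + 140) = ((4*4)*(sqrt(2)*sqrt(-4)))*(-38 + 140) = (16*(sqrt(2)*(2*I)))*102 = (16*(2*I*sqrt(2)))*102 = (32*I*sqrt(2))*102 = 3264*I*sqrt(2)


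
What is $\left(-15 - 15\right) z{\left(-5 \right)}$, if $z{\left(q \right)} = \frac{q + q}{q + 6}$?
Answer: $300$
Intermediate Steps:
$z{\left(q \right)} = \frac{2 q}{6 + q}$
$\left(-15 - 15\right) z{\left(-5 \right)} = \left(-15 - 15\right) 2 \left(-5\right) \frac{1}{6 - 5} = - 30 \cdot 2 \left(-5\right) 1^{-1} = - 30 \cdot 2 \left(-5\right) 1 = \left(-30\right) \left(-10\right) = 300$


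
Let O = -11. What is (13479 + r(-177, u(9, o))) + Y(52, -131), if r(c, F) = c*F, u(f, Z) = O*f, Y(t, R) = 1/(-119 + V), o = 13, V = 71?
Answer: 1488095/48 ≈ 31002.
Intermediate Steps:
Y(t, R) = -1/48 (Y(t, R) = 1/(-119 + 71) = 1/(-48) = -1/48)
u(f, Z) = -11*f
r(c, F) = F*c
(13479 + r(-177, u(9, o))) + Y(52, -131) = (13479 - 11*9*(-177)) - 1/48 = (13479 - 99*(-177)) - 1/48 = (13479 + 17523) - 1/48 = 31002 - 1/48 = 1488095/48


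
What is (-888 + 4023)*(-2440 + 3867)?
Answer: 4473645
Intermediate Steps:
(-888 + 4023)*(-2440 + 3867) = 3135*1427 = 4473645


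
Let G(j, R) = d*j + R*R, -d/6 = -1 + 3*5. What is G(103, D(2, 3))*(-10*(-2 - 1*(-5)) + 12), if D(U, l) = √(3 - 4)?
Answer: 155754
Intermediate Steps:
D(U, l) = I (D(U, l) = √(-1) = I)
d = -84 (d = -6*(-1 + 3*5) = -6*(-1 + 15) = -6*14 = -84)
G(j, R) = R² - 84*j (G(j, R) = -84*j + R*R = -84*j + R² = R² - 84*j)
G(103, D(2, 3))*(-10*(-2 - 1*(-5)) + 12) = (I² - 84*103)*(-10*(-2 - 1*(-5)) + 12) = (-1 - 8652)*(-10*(-2 + 5) + 12) = -8653*(-10*3 + 12) = -8653*(-30 + 12) = -8653*(-18) = 155754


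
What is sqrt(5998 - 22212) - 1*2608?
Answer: -2608 + 11*I*sqrt(134) ≈ -2608.0 + 127.33*I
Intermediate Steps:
sqrt(5998 - 22212) - 1*2608 = sqrt(-16214) - 2608 = 11*I*sqrt(134) - 2608 = -2608 + 11*I*sqrt(134)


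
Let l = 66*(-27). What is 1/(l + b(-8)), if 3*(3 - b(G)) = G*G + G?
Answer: -3/5393 ≈ -0.00055628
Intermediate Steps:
b(G) = 3 - G/3 - G²/3 (b(G) = 3 - (G*G + G)/3 = 3 - (G² + G)/3 = 3 - (G + G²)/3 = 3 + (-G/3 - G²/3) = 3 - G/3 - G²/3)
l = -1782
1/(l + b(-8)) = 1/(-1782 + (3 - ⅓*(-8) - ⅓*(-8)²)) = 1/(-1782 + (3 + 8/3 - ⅓*64)) = 1/(-1782 + (3 + 8/3 - 64/3)) = 1/(-1782 - 47/3) = 1/(-5393/3) = -3/5393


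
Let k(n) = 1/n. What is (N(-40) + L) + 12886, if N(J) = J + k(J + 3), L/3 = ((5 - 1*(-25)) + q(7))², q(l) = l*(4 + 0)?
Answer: 848705/37 ≈ 22938.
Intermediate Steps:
q(l) = 4*l (q(l) = l*4 = 4*l)
L = 10092 (L = 3*((5 - 1*(-25)) + 4*7)² = 3*((5 + 25) + 28)² = 3*(30 + 28)² = 3*58² = 3*3364 = 10092)
N(J) = J + 1/(3 + J) (N(J) = J + 1/(J + 3) = J + 1/(3 + J))
(N(-40) + L) + 12886 = ((1 - 40*(3 - 40))/(3 - 40) + 10092) + 12886 = ((1 - 40*(-37))/(-37) + 10092) + 12886 = (-(1 + 1480)/37 + 10092) + 12886 = (-1/37*1481 + 10092) + 12886 = (-1481/37 + 10092) + 12886 = 371923/37 + 12886 = 848705/37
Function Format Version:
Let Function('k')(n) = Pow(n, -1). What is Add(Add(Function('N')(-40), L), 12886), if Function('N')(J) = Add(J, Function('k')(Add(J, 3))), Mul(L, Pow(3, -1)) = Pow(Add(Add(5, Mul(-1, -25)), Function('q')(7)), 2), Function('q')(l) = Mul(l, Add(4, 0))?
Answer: Rational(848705, 37) ≈ 22938.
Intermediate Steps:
Function('q')(l) = Mul(4, l) (Function('q')(l) = Mul(l, 4) = Mul(4, l))
L = 10092 (L = Mul(3, Pow(Add(Add(5, Mul(-1, -25)), Mul(4, 7)), 2)) = Mul(3, Pow(Add(Add(5, 25), 28), 2)) = Mul(3, Pow(Add(30, 28), 2)) = Mul(3, Pow(58, 2)) = Mul(3, 3364) = 10092)
Function('N')(J) = Add(J, Pow(Add(3, J), -1)) (Function('N')(J) = Add(J, Pow(Add(J, 3), -1)) = Add(J, Pow(Add(3, J), -1)))
Add(Add(Function('N')(-40), L), 12886) = Add(Add(Mul(Pow(Add(3, -40), -1), Add(1, Mul(-40, Add(3, -40)))), 10092), 12886) = Add(Add(Mul(Pow(-37, -1), Add(1, Mul(-40, -37))), 10092), 12886) = Add(Add(Mul(Rational(-1, 37), Add(1, 1480)), 10092), 12886) = Add(Add(Mul(Rational(-1, 37), 1481), 10092), 12886) = Add(Add(Rational(-1481, 37), 10092), 12886) = Add(Rational(371923, 37), 12886) = Rational(848705, 37)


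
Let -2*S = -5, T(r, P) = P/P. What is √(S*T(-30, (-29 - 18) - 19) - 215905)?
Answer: I*√863610/2 ≈ 464.65*I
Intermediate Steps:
T(r, P) = 1
S = 5/2 (S = -½*(-5) = 5/2 ≈ 2.5000)
√(S*T(-30, (-29 - 18) - 19) - 215905) = √((5/2)*1 - 215905) = √(5/2 - 215905) = √(-431805/2) = I*√863610/2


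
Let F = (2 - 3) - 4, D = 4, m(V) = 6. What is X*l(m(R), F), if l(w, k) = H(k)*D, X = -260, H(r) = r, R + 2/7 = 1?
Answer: 5200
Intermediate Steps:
R = 5/7 (R = -2/7 + 1 = 5/7 ≈ 0.71429)
F = -5 (F = -1 - 4 = -5)
l(w, k) = 4*k (l(w, k) = k*4 = 4*k)
X*l(m(R), F) = -1040*(-5) = -260*(-20) = 5200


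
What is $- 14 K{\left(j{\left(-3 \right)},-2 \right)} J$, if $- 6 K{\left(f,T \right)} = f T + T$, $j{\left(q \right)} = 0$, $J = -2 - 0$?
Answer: $\frac{28}{3} \approx 9.3333$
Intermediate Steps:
$J = -2$ ($J = -2 + 0 = -2$)
$K{\left(f,T \right)} = - \frac{T}{6} - \frac{T f}{6}$ ($K{\left(f,T \right)} = - \frac{f T + T}{6} = - \frac{T f + T}{6} = - \frac{T + T f}{6} = - \frac{T}{6} - \frac{T f}{6}$)
$- 14 K{\left(j{\left(-3 \right)},-2 \right)} J = - 14 \left(\left(- \frac{1}{6}\right) \left(-2\right) \left(1 + 0\right)\right) \left(-2\right) = - 14 \left(\left(- \frac{1}{6}\right) \left(-2\right) 1\right) \left(-2\right) = \left(-14\right) \frac{1}{3} \left(-2\right) = \left(- \frac{14}{3}\right) \left(-2\right) = \frac{28}{3}$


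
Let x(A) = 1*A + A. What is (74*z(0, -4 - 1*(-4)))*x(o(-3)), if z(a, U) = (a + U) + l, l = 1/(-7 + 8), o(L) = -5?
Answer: -740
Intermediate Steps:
x(A) = 2*A (x(A) = A + A = 2*A)
l = 1 (l = 1/1 = 1)
z(a, U) = 1 + U + a (z(a, U) = (a + U) + 1 = (U + a) + 1 = 1 + U + a)
(74*z(0, -4 - 1*(-4)))*x(o(-3)) = (74*(1 + (-4 - 1*(-4)) + 0))*(2*(-5)) = (74*(1 + (-4 + 4) + 0))*(-10) = (74*(1 + 0 + 0))*(-10) = (74*1)*(-10) = 74*(-10) = -740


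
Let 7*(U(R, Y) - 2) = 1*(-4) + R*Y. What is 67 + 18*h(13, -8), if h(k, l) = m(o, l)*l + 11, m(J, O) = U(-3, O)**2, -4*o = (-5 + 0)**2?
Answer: -153479/49 ≈ -3132.2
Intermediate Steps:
o = -25/4 (o = -(-5 + 0)**2/4 = -1/4*(-5)**2 = -1/4*25 = -25/4 ≈ -6.2500)
U(R, Y) = 10/7 + R*Y/7 (U(R, Y) = 2 + (1*(-4) + R*Y)/7 = 2 + (-4 + R*Y)/7 = 2 + (-4/7 + R*Y/7) = 10/7 + R*Y/7)
m(J, O) = (10/7 - 3*O/7)**2 (m(J, O) = (10/7 + (1/7)*(-3)*O)**2 = (10/7 - 3*O/7)**2)
h(k, l) = 11 + l*(-10 + 3*l)**2/49 (h(k, l) = ((-10 + 3*l)**2/49)*l + 11 = l*(-10 + 3*l)**2/49 + 11 = 11 + l*(-10 + 3*l)**2/49)
67 + 18*h(13, -8) = 67 + 18*(11 + (1/49)*(-8)*(-10 + 3*(-8))**2) = 67 + 18*(11 + (1/49)*(-8)*(-10 - 24)**2) = 67 + 18*(11 + (1/49)*(-8)*(-34)**2) = 67 + 18*(11 + (1/49)*(-8)*1156) = 67 + 18*(11 - 9248/49) = 67 + 18*(-8709/49) = 67 - 156762/49 = -153479/49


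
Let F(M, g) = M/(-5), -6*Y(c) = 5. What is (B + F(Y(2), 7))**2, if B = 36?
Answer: 47089/36 ≈ 1308.0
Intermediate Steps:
Y(c) = -5/6 (Y(c) = -1/6*5 = -5/6)
F(M, g) = -M/5 (F(M, g) = M*(-1/5) = -M/5)
(B + F(Y(2), 7))**2 = (36 - 1/5*(-5/6))**2 = (36 + 1/6)**2 = (217/6)**2 = 47089/36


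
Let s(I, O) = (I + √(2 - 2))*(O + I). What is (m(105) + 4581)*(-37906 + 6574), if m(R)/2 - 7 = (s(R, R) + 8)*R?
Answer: -145279434300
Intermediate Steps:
s(I, O) = I*(I + O) (s(I, O) = (I + √0)*(I + O) = (I + 0)*(I + O) = I*(I + O))
m(R) = 14 + 2*R*(8 + 2*R²) (m(R) = 14 + 2*((R*(R + R) + 8)*R) = 14 + 2*((R*(2*R) + 8)*R) = 14 + 2*((2*R² + 8)*R) = 14 + 2*((8 + 2*R²)*R) = 14 + 2*(R*(8 + 2*R²)) = 14 + 2*R*(8 + 2*R²))
(m(105) + 4581)*(-37906 + 6574) = ((14 + 4*105³ + 16*105) + 4581)*(-37906 + 6574) = ((14 + 4*1157625 + 1680) + 4581)*(-31332) = ((14 + 4630500 + 1680) + 4581)*(-31332) = (4632194 + 4581)*(-31332) = 4636775*(-31332) = -145279434300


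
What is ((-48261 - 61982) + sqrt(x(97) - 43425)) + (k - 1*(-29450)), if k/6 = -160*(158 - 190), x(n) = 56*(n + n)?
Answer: -50073 + I*sqrt(32561) ≈ -50073.0 + 180.45*I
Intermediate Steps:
x(n) = 112*n (x(n) = 56*(2*n) = 112*n)
k = 30720 (k = 6*(-160*(158 - 190)) = 6*(-160*(-32)) = 6*5120 = 30720)
((-48261 - 61982) + sqrt(x(97) - 43425)) + (k - 1*(-29450)) = ((-48261 - 61982) + sqrt(112*97 - 43425)) + (30720 - 1*(-29450)) = (-110243 + sqrt(10864 - 43425)) + (30720 + 29450) = (-110243 + sqrt(-32561)) + 60170 = (-110243 + I*sqrt(32561)) + 60170 = -50073 + I*sqrt(32561)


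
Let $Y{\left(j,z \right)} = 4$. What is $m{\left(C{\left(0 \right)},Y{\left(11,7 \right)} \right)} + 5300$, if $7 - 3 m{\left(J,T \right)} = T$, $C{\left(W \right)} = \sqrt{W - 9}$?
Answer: $5301$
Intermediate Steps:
$C{\left(W \right)} = \sqrt{-9 + W}$
$m{\left(J,T \right)} = \frac{7}{3} - \frac{T}{3}$
$m{\left(C{\left(0 \right)},Y{\left(11,7 \right)} \right)} + 5300 = \left(\frac{7}{3} - \frac{4}{3}\right) + 5300 = 1 + 5300 = 5301$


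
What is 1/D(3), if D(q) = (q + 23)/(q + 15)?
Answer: 9/13 ≈ 0.69231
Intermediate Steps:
D(q) = (23 + q)/(15 + q)
1/D(3) = 1/((23 + 3)/(15 + 3)) = 1/(26/18) = 1/((1/18)*26) = 1/(13/9) = 9/13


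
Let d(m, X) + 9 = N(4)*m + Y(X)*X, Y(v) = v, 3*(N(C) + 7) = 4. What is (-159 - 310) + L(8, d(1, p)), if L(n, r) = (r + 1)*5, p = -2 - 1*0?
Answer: -1552/3 ≈ -517.33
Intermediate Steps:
N(C) = -17/3 (N(C) = -7 + (⅓)*4 = -7 + 4/3 = -17/3)
p = -2 (p = -2 + 0 = -2)
d(m, X) = -9 + X² - 17*m/3 (d(m, X) = -9 + (-17*m/3 + X*X) = -9 + (-17*m/3 + X²) = -9 + (X² - 17*m/3) = -9 + X² - 17*m/3)
L(n, r) = 5 + 5*r (L(n, r) = (1 + r)*5 = 5 + 5*r)
(-159 - 310) + L(8, d(1, p)) = (-159 - 310) + (5 + 5*(-9 + (-2)² - 17/3*1)) = -469 + (5 + 5*(-9 + 4 - 17/3)) = -469 + (5 + 5*(-32/3)) = -469 + (5 - 160/3) = -469 - 145/3 = -1552/3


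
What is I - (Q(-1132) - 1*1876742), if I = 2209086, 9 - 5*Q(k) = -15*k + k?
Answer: 20444979/5 ≈ 4.0890e+6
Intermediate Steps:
Q(k) = 9/5 + 14*k/5 (Q(k) = 9/5 - (-15*k + k)/5 = 9/5 - (-14)*k/5 = 9/5 + 14*k/5)
I - (Q(-1132) - 1*1876742) = 2209086 - ((9/5 + (14/5)*(-1132)) - 1*1876742) = 2209086 - ((9/5 - 15848/5) - 1876742) = 2209086 - (-15839/5 - 1876742) = 2209086 - 1*(-9399549/5) = 2209086 + 9399549/5 = 20444979/5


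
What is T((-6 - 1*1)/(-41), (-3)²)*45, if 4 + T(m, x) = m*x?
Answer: -4545/41 ≈ -110.85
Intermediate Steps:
T(m, x) = -4 + m*x
T((-6 - 1*1)/(-41), (-3)²)*45 = (-4 + ((-6 - 1*1)/(-41))*(-3)²)*45 = (-4 + ((-6 - 1)*(-1/41))*9)*45 = (-4 - 7*(-1/41)*9)*45 = (-4 + (7/41)*9)*45 = (-4 + 63/41)*45 = -101/41*45 = -4545/41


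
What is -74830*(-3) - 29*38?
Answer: 223388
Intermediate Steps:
-74830*(-3) - 29*38 = -1069*(-210) - 1102 = 224490 - 1102 = 223388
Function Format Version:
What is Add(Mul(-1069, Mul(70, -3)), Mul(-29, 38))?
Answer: 223388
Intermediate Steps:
Add(Mul(-1069, Mul(70, -3)), Mul(-29, 38)) = Add(Mul(-1069, -210), -1102) = Add(224490, -1102) = 223388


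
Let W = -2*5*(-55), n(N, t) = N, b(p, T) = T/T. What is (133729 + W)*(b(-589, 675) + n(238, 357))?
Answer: 32092681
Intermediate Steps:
b(p, T) = 1
W = 550 (W = -10*(-55) = 550)
(133729 + W)*(b(-589, 675) + n(238, 357)) = (133729 + 550)*(1 + 238) = 134279*239 = 32092681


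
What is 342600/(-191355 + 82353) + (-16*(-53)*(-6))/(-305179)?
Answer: -17333287204/5544186893 ≈ -3.1264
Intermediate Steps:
342600/(-191355 + 82353) + (-16*(-53)*(-6))/(-305179) = 342600/(-109002) + (848*(-6))*(-1/305179) = 342600*(-1/109002) - 5088*(-1/305179) = -57100/18167 + 5088/305179 = -17333287204/5544186893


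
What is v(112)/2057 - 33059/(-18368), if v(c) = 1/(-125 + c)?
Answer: 884012351/491178688 ≈ 1.7998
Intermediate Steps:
v(112)/2057 - 33059/(-18368) = 1/((-125 + 112)*2057) - 33059/(-18368) = (1/2057)/(-13) - 33059*(-1/18368) = -1/13*1/2057 + 33059/18368 = -1/26741 + 33059/18368 = 884012351/491178688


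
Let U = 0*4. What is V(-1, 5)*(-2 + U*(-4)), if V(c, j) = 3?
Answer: -6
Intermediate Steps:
U = 0
V(-1, 5)*(-2 + U*(-4)) = 3*(-2 + 0*(-4)) = 3*(-2 + 0) = 3*(-2) = -6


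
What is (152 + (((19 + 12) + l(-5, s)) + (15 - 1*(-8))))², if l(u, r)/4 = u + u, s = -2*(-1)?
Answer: 27556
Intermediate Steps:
s = 2
l(u, r) = 8*u (l(u, r) = 4*(u + u) = 4*(2*u) = 8*u)
(152 + (((19 + 12) + l(-5, s)) + (15 - 1*(-8))))² = (152 + (((19 + 12) + 8*(-5)) + (15 - 1*(-8))))² = (152 + ((31 - 40) + (15 + 8)))² = (152 + (-9 + 23))² = (152 + 14)² = 166² = 27556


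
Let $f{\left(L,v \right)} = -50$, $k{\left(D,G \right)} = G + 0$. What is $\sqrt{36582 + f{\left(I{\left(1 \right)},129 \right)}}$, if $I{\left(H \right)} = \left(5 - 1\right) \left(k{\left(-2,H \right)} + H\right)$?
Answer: $2 \sqrt{9133} \approx 191.13$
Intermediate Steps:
$k{\left(D,G \right)} = G$
$I{\left(H \right)} = 8 H$ ($I{\left(H \right)} = \left(5 - 1\right) \left(H + H\right) = 4 \cdot 2 H = 8 H$)
$\sqrt{36582 + f{\left(I{\left(1 \right)},129 \right)}} = \sqrt{36582 - 50} = \sqrt{36532} = 2 \sqrt{9133}$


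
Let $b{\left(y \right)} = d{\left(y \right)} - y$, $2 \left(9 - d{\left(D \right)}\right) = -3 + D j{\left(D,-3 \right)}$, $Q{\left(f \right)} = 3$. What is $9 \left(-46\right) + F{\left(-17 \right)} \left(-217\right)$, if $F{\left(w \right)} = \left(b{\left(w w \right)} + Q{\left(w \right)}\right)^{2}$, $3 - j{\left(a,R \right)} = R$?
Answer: $- \frac{1133007481}{4} \approx -2.8325 \cdot 10^{8}$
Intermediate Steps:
$j{\left(a,R \right)} = 3 - R$
$d{\left(D \right)} = \frac{21}{2} - 3 D$ ($d{\left(D \right)} = 9 - \frac{-3 + D \left(3 - -3\right)}{2} = 9 - \frac{-3 + D \left(3 + 3\right)}{2} = 9 - \frac{-3 + D 6}{2} = 9 - \frac{-3 + 6 D}{2} = 9 - \left(- \frac{3}{2} + 3 D\right) = \frac{21}{2} - 3 D$)
$b{\left(y \right)} = \frac{21}{2} - 4 y$ ($b{\left(y \right)} = \left(\frac{21}{2} - 3 y\right) - y = \frac{21}{2} - 4 y$)
$F{\left(w \right)} = \left(\frac{27}{2} - 4 w^{2}\right)^{2}$ ($F{\left(w \right)} = \left(\left(\frac{21}{2} - 4 w w\right) + 3\right)^{2} = \left(\left(\frac{21}{2} - 4 w^{2}\right) + 3\right)^{2} = \left(\frac{27}{2} - 4 w^{2}\right)^{2}$)
$9 \left(-46\right) + F{\left(-17 \right)} \left(-217\right) = 9 \left(-46\right) + \frac{\left(-27 + 8 \left(-17\right)^{2}\right)^{2}}{4} \left(-217\right) = -414 + \frac{\left(-27 + 8 \cdot 289\right)^{2}}{4} \left(-217\right) = -414 + \frac{\left(-27 + 2312\right)^{2}}{4} \left(-217\right) = -414 + \frac{2285^{2}}{4} \left(-217\right) = -414 + \frac{1}{4} \cdot 5221225 \left(-217\right) = -414 + \frac{5221225}{4} \left(-217\right) = -414 - \frac{1133005825}{4} = - \frac{1133007481}{4}$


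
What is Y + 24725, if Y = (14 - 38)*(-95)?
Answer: 27005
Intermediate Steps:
Y = 2280 (Y = -24*(-95) = 2280)
Y + 24725 = 2280 + 24725 = 27005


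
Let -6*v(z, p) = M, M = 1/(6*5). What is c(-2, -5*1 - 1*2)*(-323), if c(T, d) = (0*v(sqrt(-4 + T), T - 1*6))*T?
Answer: 0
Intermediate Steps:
M = 1/30 ≈ 0.033333
v(z, p) = -1/180 (v(z, p) = -1/6*1/30 = -1/180)
c(T, d) = 0 (c(T, d) = (0*(-1/180))*T = 0*T = 0)
c(-2, -5*1 - 1*2)*(-323) = 0*(-323) = 0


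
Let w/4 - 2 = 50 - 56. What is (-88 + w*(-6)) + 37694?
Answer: 37702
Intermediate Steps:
w = -16 (w = 8 + 4*(50 - 56) = 8 + 4*(-6) = 8 - 24 = -16)
(-88 + w*(-6)) + 37694 = (-88 - 16*(-6)) + 37694 = (-88 + 96) + 37694 = 8 + 37694 = 37702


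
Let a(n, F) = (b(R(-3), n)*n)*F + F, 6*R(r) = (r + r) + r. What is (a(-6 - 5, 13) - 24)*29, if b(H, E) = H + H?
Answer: 12122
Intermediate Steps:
R(r) = r/2 (R(r) = ((r + r) + r)/6 = (2*r + r)/6 = (3*r)/6 = r/2)
b(H, E) = 2*H
a(n, F) = F - 3*F*n (a(n, F) = ((2*((1/2)*(-3)))*n)*F + F = ((2*(-3/2))*n)*F + F = (-3*n)*F + F = -3*F*n + F = F - 3*F*n)
(a(-6 - 5, 13) - 24)*29 = (13*(1 - 3*(-6 - 5)) - 24)*29 = (13*(1 - 3*(-11)) - 24)*29 = (13*(1 + 33) - 24)*29 = (13*34 - 24)*29 = (442 - 24)*29 = 418*29 = 12122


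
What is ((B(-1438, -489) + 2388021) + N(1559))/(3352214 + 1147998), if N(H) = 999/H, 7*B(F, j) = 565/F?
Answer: 37474969597873/70621349893528 ≈ 0.53065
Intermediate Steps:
B(F, j) = 565/(7*F) (B(F, j) = (565/F)/7 = 565/(7*F))
((B(-1438, -489) + 2388021) + N(1559))/(3352214 + 1147998) = (((565/7)/(-1438) + 2388021) + 999/1559)/(3352214 + 1147998) = (((565/7)*(-1/1438) + 2388021) + 999*(1/1559))/4500212 = ((-565/10066 + 2388021) + 999/1559)*(1/4500212) = (24037818821/10066 + 999/1559)*(1/4500212) = (37474969597873/15692894)*(1/4500212) = 37474969597873/70621349893528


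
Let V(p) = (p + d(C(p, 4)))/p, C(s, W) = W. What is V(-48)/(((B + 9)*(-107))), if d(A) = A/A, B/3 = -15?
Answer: 47/184896 ≈ 0.00025420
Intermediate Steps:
B = -45 (B = 3*(-15) = -45)
d(A) = 1
V(p) = (1 + p)/p (V(p) = (p + 1)/p = (1 + p)/p)
V(-48)/(((B + 9)*(-107))) = ((1 - 48)/(-48))/(((-45 + 9)*(-107))) = (-1/48*(-47))/((-36*(-107))) = (47/48)/3852 = (47/48)*(1/3852) = 47/184896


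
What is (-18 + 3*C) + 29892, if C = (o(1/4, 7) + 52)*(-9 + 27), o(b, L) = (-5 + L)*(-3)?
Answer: 32358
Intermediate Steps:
o(b, L) = 15 - 3*L
C = 828 (C = ((15 - 3*7) + 52)*(-9 + 27) = ((15 - 21) + 52)*18 = (-6 + 52)*18 = 46*18 = 828)
(-18 + 3*C) + 29892 = (-18 + 3*828) + 29892 = (-18 + 2484) + 29892 = 2466 + 29892 = 32358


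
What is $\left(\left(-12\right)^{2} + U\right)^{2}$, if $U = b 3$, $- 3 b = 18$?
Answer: $15876$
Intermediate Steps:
$b = -6$ ($b = \left(- \frac{1}{3}\right) 18 = -6$)
$U = -18$ ($U = \left(-6\right) 3 = -18$)
$\left(\left(-12\right)^{2} + U\right)^{2} = \left(\left(-12\right)^{2} - 18\right)^{2} = \left(144 - 18\right)^{2} = 126^{2} = 15876$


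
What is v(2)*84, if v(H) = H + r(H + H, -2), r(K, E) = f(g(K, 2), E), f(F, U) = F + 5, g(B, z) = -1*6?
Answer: 84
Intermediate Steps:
g(B, z) = -6
f(F, U) = 5 + F
r(K, E) = -1 (r(K, E) = 5 - 6 = -1)
v(H) = -1 + H (v(H) = H - 1 = -1 + H)
v(2)*84 = (-1 + 2)*84 = 1*84 = 84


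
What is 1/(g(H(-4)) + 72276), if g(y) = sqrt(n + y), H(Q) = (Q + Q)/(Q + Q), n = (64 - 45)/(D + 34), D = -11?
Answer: 277058/20024644001 - sqrt(966)/120147864006 ≈ 1.3836e-5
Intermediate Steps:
n = 19/23 (n = (64 - 45)/(-11 + 34) = 19/23 ≈ 0.82609)
H(Q) = 1 (H(Q) = (2*Q)/((2*Q)) = (2*Q)*(1/(2*Q)) = 1)
g(y) = sqrt(19/23 + y)
1/(g(H(-4)) + 72276) = 1/(sqrt(437 + 529*1)/23 + 72276) = 1/(sqrt(437 + 529)/23 + 72276) = 1/(sqrt(966)/23 + 72276) = 1/(72276 + sqrt(966)/23)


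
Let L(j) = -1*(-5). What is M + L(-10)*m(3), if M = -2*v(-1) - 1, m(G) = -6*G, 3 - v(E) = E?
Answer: -99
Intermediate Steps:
v(E) = 3 - E
L(j) = 5
M = -9 (M = -2*(3 - 1*(-1)) - 1 = -2*(3 + 1) - 1 = -2*4 - 1 = -8 - 1 = -9)
M + L(-10)*m(3) = -9 + 5*(-6*3) = -9 + 5*(-18) = -9 - 90 = -99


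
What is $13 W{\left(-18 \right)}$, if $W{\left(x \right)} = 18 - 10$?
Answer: $104$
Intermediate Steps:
$W{\left(x \right)} = 8$
$13 W{\left(-18 \right)} = 13 \cdot 8 = 104$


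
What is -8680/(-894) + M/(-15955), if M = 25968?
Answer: 57637004/7131885 ≈ 8.0816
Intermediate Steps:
-8680/(-894) + M/(-15955) = -8680/(-894) + 25968/(-15955) = -8680*(-1/894) + 25968*(-1/15955) = 4340/447 - 25968/15955 = 57637004/7131885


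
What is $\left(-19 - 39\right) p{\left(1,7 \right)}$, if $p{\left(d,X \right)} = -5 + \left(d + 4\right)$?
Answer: $0$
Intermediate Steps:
$p{\left(d,X \right)} = -1 + d$ ($p{\left(d,X \right)} = -5 + \left(4 + d\right) = -1 + d$)
$\left(-19 - 39\right) p{\left(1,7 \right)} = \left(-19 - 39\right) \left(-1 + 1\right) = \left(-58\right) 0 = 0$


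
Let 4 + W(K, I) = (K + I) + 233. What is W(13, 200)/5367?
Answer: 442/5367 ≈ 0.082355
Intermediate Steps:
W(K, I) = 229 + I + K (W(K, I) = -4 + ((K + I) + 233) = -4 + ((I + K) + 233) = -4 + (233 + I + K) = 229 + I + K)
W(13, 200)/5367 = (229 + 200 + 13)/5367 = 442*(1/5367) = 442/5367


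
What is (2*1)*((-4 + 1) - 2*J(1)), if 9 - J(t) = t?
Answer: -38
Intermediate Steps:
J(t) = 9 - t
(2*1)*((-4 + 1) - 2*J(1)) = (2*1)*((-4 + 1) - 2*(9 - 1*1)) = 2*(-3 - 2*(9 - 1)) = 2*(-3 - 2*8) = 2*(-3 - 16) = 2*(-19) = -38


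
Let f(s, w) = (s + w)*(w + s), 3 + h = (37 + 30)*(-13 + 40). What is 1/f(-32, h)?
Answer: 1/3147076 ≈ 3.1776e-7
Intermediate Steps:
h = 1806 (h = -3 + (37 + 30)*(-13 + 40) = -3 + 67*27 = -3 + 1809 = 1806)
f(s, w) = (s + w)**2 (f(s, w) = (s + w)*(s + w) = (s + w)**2)
1/f(-32, h) = 1/((-32 + 1806)**2) = 1/(1774**2) = 1/3147076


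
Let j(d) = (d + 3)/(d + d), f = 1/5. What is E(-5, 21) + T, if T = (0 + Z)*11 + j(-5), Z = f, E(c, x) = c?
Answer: -13/5 ≈ -2.6000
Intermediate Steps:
f = 1/5 ≈ 0.20000
Z = 1/5 ≈ 0.20000
j(d) = (3 + d)/(2*d) (j(d) = (3 + d)/((2*d)) = (3 + d)*(1/(2*d)) = (3 + d)/(2*d))
T = 12/5 (T = (0 + 1/5)*11 + (1/2)*(3 - 5)/(-5) = (1/5)*11 + (1/2)*(-1/5)*(-2) = 11/5 + 1/5 = 12/5 ≈ 2.4000)
E(-5, 21) + T = -5 + 12/5 = -13/5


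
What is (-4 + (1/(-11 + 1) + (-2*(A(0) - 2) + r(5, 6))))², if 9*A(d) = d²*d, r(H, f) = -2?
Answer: 441/100 ≈ 4.4100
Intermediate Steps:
A(d) = d³/9 (A(d) = (d²*d)/9 = d³/9)
(-4 + (1/(-11 + 1) + (-2*(A(0) - 2) + r(5, 6))))² = (-4 + (1/(-11 + 1) + (-2*((⅑)*0³ - 2) - 2)))² = (-4 + (1/(-10) + (-2*((⅑)*0 - 2) - 2)))² = (-4 + (-⅒ + (-2*(0 - 2) - 2)))² = (-4 + (-⅒ + (-2*(-2) - 2)))² = (-4 + (-⅒ + (4 - 2)))² = (-4 + (-⅒ + 2))² = (-4 + 19/10)² = (-21/10)² = 441/100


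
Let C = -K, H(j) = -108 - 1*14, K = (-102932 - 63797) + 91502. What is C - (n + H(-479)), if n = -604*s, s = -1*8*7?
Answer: 41525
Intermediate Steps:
K = -75227 (K = -166729 + 91502 = -75227)
s = -56 (s = -8*7 = -56)
H(j) = -122 (H(j) = -108 - 14 = -122)
C = 75227 (C = -1*(-75227) = 75227)
n = 33824 (n = -604*(-56) = 33824)
C - (n + H(-479)) = 75227 - (33824 - 122) = 75227 - 1*33702 = 75227 - 33702 = 41525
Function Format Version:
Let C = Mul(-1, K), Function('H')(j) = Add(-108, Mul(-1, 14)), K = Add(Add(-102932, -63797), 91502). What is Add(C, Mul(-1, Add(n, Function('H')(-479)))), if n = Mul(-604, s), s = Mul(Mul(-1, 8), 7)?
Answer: 41525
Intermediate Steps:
K = -75227 (K = Add(-166729, 91502) = -75227)
s = -56 (s = Mul(-8, 7) = -56)
Function('H')(j) = -122 (Function('H')(j) = Add(-108, -14) = -122)
C = 75227 (C = Mul(-1, -75227) = 75227)
n = 33824 (n = Mul(-604, -56) = 33824)
Add(C, Mul(-1, Add(n, Function('H')(-479)))) = Add(75227, Mul(-1, Add(33824, -122))) = Add(75227, Mul(-1, 33702)) = Add(75227, -33702) = 41525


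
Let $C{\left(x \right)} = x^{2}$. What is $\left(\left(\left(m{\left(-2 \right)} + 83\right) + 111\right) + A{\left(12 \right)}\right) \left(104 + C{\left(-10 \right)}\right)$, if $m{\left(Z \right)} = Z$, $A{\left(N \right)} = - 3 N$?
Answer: $31824$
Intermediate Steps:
$\left(\left(\left(m{\left(-2 \right)} + 83\right) + 111\right) + A{\left(12 \right)}\right) \left(104 + C{\left(-10 \right)}\right) = \left(\left(\left(-2 + 83\right) + 111\right) - 36\right) \left(104 + \left(-10\right)^{2}\right) = \left(\left(81 + 111\right) - 36\right) \left(104 + 100\right) = \left(192 - 36\right) 204 = 156 \cdot 204 = 31824$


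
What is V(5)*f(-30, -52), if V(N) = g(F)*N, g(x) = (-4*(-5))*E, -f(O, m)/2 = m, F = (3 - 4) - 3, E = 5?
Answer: 52000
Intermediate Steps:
F = -4 (F = -1 - 3 = -4)
f(O, m) = -2*m
g(x) = 100 (g(x) = -4*(-5)*5 = 20*5 = 100)
V(N) = 100*N
V(5)*f(-30, -52) = (100*5)*(-2*(-52)) = 500*104 = 52000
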